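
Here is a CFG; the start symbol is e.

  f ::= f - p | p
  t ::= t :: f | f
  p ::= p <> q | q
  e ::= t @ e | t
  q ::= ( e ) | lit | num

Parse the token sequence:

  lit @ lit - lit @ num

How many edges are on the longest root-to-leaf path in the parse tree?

[e [t [f [p [q lit]]]] @ [e [t [f [f [p [q lit]]] - [p [q lit]]]] @ [e [t [f [p [q num]]]]]]]

7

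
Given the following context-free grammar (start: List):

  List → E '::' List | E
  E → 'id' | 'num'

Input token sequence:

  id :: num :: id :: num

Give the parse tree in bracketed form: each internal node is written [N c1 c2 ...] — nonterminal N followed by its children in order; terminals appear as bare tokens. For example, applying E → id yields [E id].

[List [E id] :: [List [E num] :: [List [E id] :: [List [E num]]]]]

List
E :: List
id :: List
id :: E :: List
id :: num :: List
id :: num :: E :: List
id :: num :: id :: List
id :: num :: id :: E
id :: num :: id :: num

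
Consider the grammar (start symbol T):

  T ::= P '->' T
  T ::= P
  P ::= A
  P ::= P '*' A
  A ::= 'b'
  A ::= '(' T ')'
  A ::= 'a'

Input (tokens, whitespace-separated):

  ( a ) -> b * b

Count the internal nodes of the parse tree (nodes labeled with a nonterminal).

[T [P [A ( [T [P [A a]]] )]] -> [T [P [P [A b]] * [A b]]]]

11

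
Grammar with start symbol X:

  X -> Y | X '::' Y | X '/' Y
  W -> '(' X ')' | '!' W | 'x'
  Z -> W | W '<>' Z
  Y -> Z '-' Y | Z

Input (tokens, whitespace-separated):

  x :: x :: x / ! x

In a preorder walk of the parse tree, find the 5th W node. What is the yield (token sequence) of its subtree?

[X [X [X [X [Y [Z [W x]]]] :: [Y [Z [W x]]]] :: [Y [Z [W x]]]] / [Y [Z [W ! [W x]]]]]

x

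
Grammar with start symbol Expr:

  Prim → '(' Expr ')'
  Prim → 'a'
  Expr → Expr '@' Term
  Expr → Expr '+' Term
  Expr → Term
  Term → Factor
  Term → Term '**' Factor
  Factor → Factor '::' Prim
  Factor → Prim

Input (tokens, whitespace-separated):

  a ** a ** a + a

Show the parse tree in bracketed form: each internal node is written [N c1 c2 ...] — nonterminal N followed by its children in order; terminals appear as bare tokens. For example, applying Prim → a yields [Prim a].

[Expr [Expr [Term [Term [Term [Factor [Prim a]]] ** [Factor [Prim a]]] ** [Factor [Prim a]]]] + [Term [Factor [Prim a]]]]

Expr
Expr + Term
Term + Term
Term ** Factor + Term
Term ** Factor ** Factor + Term
Factor ** Factor ** Factor + Term
Prim ** Factor ** Factor + Term
a ** Factor ** Factor + Term
a ** Prim ** Factor + Term
a ** a ** Factor + Term
a ** a ** Prim + Term
a ** a ** a + Term
a ** a ** a + Factor
a ** a ** a + Prim
a ** a ** a + a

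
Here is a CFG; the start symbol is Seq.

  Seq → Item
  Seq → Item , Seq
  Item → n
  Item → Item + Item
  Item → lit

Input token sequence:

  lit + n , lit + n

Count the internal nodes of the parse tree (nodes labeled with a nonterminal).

[Seq [Item [Item lit] + [Item n]] , [Seq [Item [Item lit] + [Item n]]]]

8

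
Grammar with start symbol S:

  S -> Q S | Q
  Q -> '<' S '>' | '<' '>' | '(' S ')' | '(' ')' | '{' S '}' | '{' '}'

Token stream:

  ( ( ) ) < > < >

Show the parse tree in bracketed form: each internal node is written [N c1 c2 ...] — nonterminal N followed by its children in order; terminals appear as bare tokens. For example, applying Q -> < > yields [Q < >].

[S [Q ( [S [Q ( )]] )] [S [Q < >] [S [Q < >]]]]

S
Q S
( S ) S
( Q ) S
( ( ) ) S
( ( ) ) Q S
( ( ) ) < > S
( ( ) ) < > Q
( ( ) ) < > < >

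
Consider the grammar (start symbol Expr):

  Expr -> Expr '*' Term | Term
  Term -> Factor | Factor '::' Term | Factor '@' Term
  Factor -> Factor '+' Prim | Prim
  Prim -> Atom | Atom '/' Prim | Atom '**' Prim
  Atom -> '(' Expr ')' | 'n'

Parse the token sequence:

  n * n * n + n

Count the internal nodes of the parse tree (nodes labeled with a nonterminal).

18

[Expr [Expr [Expr [Term [Factor [Prim [Atom n]]]]] * [Term [Factor [Prim [Atom n]]]]] * [Term [Factor [Factor [Prim [Atom n]]] + [Prim [Atom n]]]]]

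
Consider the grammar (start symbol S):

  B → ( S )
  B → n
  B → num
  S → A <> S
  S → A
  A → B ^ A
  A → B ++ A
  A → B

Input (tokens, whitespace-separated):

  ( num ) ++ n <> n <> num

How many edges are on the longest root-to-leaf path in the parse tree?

6

[S [A [B ( [S [A [B num]]] )] ++ [A [B n]]] <> [S [A [B n]] <> [S [A [B num]]]]]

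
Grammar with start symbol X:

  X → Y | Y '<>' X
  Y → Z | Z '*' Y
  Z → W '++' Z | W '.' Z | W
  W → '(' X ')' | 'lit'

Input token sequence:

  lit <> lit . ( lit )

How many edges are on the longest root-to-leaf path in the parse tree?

[X [Y [Z [W lit]]] <> [X [Y [Z [W lit] . [Z [W ( [X [Y [Z [W lit]]]] )]]]]]]

10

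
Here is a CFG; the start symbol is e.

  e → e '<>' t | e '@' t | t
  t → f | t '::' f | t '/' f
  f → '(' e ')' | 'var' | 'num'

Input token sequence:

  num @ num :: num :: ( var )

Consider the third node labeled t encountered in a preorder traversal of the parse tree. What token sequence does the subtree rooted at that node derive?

[e [e [t [f num]]] @ [t [t [t [f num]] :: [f num]] :: [f ( [e [t [f var]]] )]]]

num :: num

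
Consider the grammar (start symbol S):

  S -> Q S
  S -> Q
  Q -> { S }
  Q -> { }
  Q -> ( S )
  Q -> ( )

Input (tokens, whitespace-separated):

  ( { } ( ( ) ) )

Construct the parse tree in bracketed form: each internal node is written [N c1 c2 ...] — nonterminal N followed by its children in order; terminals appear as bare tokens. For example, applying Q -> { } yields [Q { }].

S
Q
( S )
( Q S )
( { } S )
( { } Q )
( { } ( S ) )
( { } ( Q ) )
( { } ( ( ) ) )

[S [Q ( [S [Q { }] [S [Q ( [S [Q ( )]] )]]] )]]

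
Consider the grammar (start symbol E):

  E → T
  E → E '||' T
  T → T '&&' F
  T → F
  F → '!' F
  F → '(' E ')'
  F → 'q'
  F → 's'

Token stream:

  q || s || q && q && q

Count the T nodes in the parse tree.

[E [E [E [T [F q]]] || [T [F s]]] || [T [T [T [F q]] && [F q]] && [F q]]]

5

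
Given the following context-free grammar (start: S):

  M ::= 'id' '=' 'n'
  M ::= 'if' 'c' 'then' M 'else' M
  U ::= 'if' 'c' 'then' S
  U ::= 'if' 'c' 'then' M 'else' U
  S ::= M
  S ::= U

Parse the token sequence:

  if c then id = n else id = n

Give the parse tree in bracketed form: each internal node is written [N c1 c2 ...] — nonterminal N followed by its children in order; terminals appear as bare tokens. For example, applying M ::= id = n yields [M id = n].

[S [M if c then [M id = n] else [M id = n]]]

S
M
if c then M else M
if c then id = n else M
if c then id = n else id = n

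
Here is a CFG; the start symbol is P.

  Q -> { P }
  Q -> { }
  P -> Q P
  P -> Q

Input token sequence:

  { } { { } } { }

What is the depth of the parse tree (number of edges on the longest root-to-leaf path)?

[P [Q { }] [P [Q { [P [Q { }]] }] [P [Q { }]]]]

5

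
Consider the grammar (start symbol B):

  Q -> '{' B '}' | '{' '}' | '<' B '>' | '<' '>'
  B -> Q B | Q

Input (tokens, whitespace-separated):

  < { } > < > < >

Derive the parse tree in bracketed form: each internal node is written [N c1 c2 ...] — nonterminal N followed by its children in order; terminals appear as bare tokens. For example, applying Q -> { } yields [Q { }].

[B [Q < [B [Q { }]] >] [B [Q < >] [B [Q < >]]]]

B
Q B
< B > B
< Q > B
< { } > B
< { } > Q B
< { } > < > B
< { } > < > Q
< { } > < > < >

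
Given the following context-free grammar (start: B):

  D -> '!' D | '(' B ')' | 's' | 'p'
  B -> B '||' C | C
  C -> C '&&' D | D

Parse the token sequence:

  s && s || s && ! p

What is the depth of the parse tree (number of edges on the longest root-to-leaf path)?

5

[B [B [C [C [D s]] && [D s]]] || [C [C [D s]] && [D ! [D p]]]]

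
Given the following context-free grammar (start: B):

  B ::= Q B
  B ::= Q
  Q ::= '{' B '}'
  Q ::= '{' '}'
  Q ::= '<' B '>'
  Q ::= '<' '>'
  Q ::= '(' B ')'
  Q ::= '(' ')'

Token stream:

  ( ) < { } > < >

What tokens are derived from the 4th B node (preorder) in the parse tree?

< >

[B [Q ( )] [B [Q < [B [Q { }]] >] [B [Q < >]]]]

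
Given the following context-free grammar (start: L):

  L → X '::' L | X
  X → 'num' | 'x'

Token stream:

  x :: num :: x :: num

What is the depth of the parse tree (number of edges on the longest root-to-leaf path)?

[L [X x] :: [L [X num] :: [L [X x] :: [L [X num]]]]]

5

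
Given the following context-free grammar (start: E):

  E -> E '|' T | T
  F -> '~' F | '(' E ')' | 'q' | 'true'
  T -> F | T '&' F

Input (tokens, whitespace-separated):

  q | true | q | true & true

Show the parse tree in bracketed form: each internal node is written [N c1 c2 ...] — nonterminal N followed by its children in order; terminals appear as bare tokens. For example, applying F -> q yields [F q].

E
E | T
E | T | T
E | T | T | T
T | T | T | T
F | T | T | T
q | T | T | T
q | F | T | T
q | true | T | T
q | true | F | T
q | true | q | T
q | true | q | T & F
q | true | q | F & F
q | true | q | true & F
q | true | q | true & true

[E [E [E [E [T [F q]]] | [T [F true]]] | [T [F q]]] | [T [T [F true]] & [F true]]]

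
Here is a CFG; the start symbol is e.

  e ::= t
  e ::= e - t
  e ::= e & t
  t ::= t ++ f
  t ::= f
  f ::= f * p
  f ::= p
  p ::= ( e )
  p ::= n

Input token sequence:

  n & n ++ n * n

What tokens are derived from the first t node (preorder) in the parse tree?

n

[e [e [t [f [p n]]]] & [t [t [f [p n]]] ++ [f [f [p n]] * [p n]]]]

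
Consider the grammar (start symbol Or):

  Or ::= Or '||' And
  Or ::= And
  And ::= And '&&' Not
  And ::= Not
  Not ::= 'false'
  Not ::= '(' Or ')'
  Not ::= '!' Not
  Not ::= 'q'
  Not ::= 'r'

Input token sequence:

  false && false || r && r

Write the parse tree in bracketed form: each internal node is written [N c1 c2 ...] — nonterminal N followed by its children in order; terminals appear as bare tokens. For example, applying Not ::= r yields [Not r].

Or
Or || And
And || And
And && Not || And
Not && Not || And
false && Not || And
false && false || And
false && false || And && Not
false && false || Not && Not
false && false || r && Not
false && false || r && r

[Or [Or [And [And [Not false]] && [Not false]]] || [And [And [Not r]] && [Not r]]]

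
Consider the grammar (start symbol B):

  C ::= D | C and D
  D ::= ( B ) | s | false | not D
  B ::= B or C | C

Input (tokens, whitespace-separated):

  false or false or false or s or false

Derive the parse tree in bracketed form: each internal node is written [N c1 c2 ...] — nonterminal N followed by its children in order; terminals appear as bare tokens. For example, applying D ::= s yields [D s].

[B [B [B [B [B [C [D false]]] or [C [D false]]] or [C [D false]]] or [C [D s]]] or [C [D false]]]

B
B or C
B or C or C
B or C or C or C
B or C or C or C or C
C or C or C or C or C
D or C or C or C or C
false or C or C or C or C
false or D or C or C or C
false or false or C or C or C
false or false or D or C or C
false or false or false or C or C
false or false or false or D or C
false or false or false or s or C
false or false or false or s or D
false or false or false or s or false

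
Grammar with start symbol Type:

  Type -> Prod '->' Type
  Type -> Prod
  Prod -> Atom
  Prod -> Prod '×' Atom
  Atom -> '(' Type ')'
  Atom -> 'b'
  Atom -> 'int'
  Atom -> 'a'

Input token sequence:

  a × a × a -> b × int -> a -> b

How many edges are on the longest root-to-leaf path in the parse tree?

6

[Type [Prod [Prod [Prod [Atom a]] × [Atom a]] × [Atom a]] -> [Type [Prod [Prod [Atom b]] × [Atom int]] -> [Type [Prod [Atom a]] -> [Type [Prod [Atom b]]]]]]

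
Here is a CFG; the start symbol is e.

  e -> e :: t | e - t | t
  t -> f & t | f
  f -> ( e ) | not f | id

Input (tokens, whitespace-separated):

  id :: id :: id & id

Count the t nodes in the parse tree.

4

[e [e [e [t [f id]]] :: [t [f id]]] :: [t [f id] & [t [f id]]]]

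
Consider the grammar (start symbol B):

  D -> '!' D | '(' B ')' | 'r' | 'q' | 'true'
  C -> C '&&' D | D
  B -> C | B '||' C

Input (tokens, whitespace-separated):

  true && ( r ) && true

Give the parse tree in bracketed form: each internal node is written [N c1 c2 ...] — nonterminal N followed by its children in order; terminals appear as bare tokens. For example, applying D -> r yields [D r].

B
C
C && D
C && D && D
D && D && D
true && D && D
true && ( B ) && D
true && ( C ) && D
true && ( D ) && D
true && ( r ) && D
true && ( r ) && true

[B [C [C [C [D true]] && [D ( [B [C [D r]]] )]] && [D true]]]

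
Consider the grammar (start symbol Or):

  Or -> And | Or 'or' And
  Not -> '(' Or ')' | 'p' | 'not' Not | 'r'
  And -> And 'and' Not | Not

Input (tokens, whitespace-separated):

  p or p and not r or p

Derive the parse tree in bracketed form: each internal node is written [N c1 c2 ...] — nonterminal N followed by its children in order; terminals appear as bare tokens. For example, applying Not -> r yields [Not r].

[Or [Or [Or [And [Not p]]] or [And [And [Not p]] and [Not not [Not r]]]] or [And [Not p]]]

Or
Or or And
Or or And or And
And or And or And
Not or And or And
p or And or And
p or And and Not or And
p or Not and Not or And
p or p and Not or And
p or p and not Not or And
p or p and not r or And
p or p and not r or Not
p or p and not r or p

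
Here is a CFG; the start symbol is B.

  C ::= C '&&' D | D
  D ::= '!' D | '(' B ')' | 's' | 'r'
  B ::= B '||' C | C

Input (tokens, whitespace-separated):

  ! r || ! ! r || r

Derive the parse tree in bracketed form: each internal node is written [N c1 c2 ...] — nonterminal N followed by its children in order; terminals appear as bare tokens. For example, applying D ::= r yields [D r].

[B [B [B [C [D ! [D r]]]] || [C [D ! [D ! [D r]]]]] || [C [D r]]]

B
B || C
B || C || C
C || C || C
D || C || C
! D || C || C
! r || C || C
! r || D || C
! r || ! D || C
! r || ! ! D || C
! r || ! ! r || C
! r || ! ! r || D
! r || ! ! r || r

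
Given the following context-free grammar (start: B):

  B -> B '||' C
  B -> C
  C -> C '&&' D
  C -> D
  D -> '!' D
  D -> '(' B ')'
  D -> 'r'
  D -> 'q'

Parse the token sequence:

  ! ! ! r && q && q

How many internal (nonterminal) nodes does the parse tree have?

10

[B [C [C [C [D ! [D ! [D ! [D r]]]]] && [D q]] && [D q]]]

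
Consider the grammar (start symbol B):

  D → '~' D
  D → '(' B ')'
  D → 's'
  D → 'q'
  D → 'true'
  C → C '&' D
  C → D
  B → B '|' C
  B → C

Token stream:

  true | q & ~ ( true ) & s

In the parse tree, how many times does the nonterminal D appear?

6

[B [B [C [D true]]] | [C [C [C [D q]] & [D ~ [D ( [B [C [D true]]] )]]] & [D s]]]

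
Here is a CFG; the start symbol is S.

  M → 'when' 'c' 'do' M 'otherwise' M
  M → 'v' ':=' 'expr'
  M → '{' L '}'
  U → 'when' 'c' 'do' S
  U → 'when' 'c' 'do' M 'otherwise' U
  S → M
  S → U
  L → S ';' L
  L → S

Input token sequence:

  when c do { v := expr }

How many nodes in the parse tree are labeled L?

[S [U when c do [S [M { [L [S [M v := expr]]] }]]]]

1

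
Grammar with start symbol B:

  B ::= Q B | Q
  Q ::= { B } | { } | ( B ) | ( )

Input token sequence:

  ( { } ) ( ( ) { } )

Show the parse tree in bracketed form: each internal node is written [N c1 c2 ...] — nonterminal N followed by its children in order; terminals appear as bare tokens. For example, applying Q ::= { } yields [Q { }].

B
Q B
( B ) B
( Q ) B
( { } ) B
( { } ) Q
( { } ) ( B )
( { } ) ( Q B )
( { } ) ( ( ) B )
( { } ) ( ( ) Q )
( { } ) ( ( ) { } )

[B [Q ( [B [Q { }]] )] [B [Q ( [B [Q ( )] [B [Q { }]]] )]]]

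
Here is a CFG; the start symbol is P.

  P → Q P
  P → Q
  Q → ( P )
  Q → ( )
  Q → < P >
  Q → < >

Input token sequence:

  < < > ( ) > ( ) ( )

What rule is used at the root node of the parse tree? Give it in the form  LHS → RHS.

P → Q P

[P [Q < [P [Q < >] [P [Q ( )]]] >] [P [Q ( )] [P [Q ( )]]]]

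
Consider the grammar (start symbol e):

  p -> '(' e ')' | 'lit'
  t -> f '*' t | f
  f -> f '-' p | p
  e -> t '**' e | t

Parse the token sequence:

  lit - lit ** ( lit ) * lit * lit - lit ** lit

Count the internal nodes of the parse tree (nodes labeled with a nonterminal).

[e [t [f [f [p lit]] - [p lit]]] ** [e [t [f [p ( [e [t [f [p lit]]]] )]] * [t [f [p lit]] * [t [f [f [p lit]] - [p lit]]]]] ** [e [t [f [p lit]]]]]]

26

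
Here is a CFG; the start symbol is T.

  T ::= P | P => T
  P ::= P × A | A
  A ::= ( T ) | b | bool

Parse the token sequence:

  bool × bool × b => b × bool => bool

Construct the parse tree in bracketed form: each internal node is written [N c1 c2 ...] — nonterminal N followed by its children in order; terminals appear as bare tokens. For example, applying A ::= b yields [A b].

[T [P [P [P [A bool]] × [A bool]] × [A b]] => [T [P [P [A b]] × [A bool]] => [T [P [A bool]]]]]

T
P => T
P × A => T
P × A × A => T
A × A × A => T
bool × A × A => T
bool × bool × A => T
bool × bool × b => T
bool × bool × b => P => T
bool × bool × b => P × A => T
bool × bool × b => A × A => T
bool × bool × b => b × A => T
bool × bool × b => b × bool => T
bool × bool × b => b × bool => P
bool × bool × b => b × bool => A
bool × bool × b => b × bool => bool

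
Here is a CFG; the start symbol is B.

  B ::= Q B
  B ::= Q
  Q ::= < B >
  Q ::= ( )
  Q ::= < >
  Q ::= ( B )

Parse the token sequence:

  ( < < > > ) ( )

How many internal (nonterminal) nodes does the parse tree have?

[B [Q ( [B [Q < [B [Q < >]] >]] )] [B [Q ( )]]]

8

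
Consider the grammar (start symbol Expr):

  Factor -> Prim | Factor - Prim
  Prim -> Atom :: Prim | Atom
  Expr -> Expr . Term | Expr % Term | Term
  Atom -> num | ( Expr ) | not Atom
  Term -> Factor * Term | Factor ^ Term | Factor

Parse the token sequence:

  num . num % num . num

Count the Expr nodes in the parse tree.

[Expr [Expr [Expr [Expr [Term [Factor [Prim [Atom num]]]]] . [Term [Factor [Prim [Atom num]]]]] % [Term [Factor [Prim [Atom num]]]]] . [Term [Factor [Prim [Atom num]]]]]

4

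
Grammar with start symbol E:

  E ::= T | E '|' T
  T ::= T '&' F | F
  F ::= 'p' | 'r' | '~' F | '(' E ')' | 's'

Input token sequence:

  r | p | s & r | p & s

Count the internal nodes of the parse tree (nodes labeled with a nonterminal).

16

[E [E [E [E [T [F r]]] | [T [F p]]] | [T [T [F s]] & [F r]]] | [T [T [F p]] & [F s]]]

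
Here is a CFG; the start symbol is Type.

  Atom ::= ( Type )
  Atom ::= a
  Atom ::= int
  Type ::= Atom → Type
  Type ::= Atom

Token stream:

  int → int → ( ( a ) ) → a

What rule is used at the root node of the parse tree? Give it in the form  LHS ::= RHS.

Type ::= Atom → Type

[Type [Atom int] → [Type [Atom int] → [Type [Atom ( [Type [Atom ( [Type [Atom a]] )]] )] → [Type [Atom a]]]]]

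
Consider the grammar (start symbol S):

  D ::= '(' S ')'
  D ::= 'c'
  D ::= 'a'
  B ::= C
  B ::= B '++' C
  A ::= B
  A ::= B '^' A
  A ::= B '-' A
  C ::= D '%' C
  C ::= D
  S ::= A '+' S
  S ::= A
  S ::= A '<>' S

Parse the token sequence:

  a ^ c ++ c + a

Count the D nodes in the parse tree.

[S [A [B [C [D a]]] ^ [A [B [B [C [D c]]] ++ [C [D c]]]]] + [S [A [B [C [D a]]]]]]

4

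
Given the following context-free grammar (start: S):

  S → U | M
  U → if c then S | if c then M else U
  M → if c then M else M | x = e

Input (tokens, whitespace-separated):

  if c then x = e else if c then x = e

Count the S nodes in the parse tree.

2

[S [U if c then [M x = e] else [U if c then [S [M x = e]]]]]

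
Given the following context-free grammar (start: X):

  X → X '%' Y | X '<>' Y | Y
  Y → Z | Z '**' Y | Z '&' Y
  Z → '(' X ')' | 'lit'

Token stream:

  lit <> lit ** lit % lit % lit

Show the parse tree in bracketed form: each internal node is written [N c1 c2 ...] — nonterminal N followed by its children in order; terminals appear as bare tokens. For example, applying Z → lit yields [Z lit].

[X [X [X [X [Y [Z lit]]] <> [Y [Z lit] ** [Y [Z lit]]]] % [Y [Z lit]]] % [Y [Z lit]]]

X
X % Y
X % Y % Y
X <> Y % Y % Y
Y <> Y % Y % Y
Z <> Y % Y % Y
lit <> Y % Y % Y
lit <> Z ** Y % Y % Y
lit <> lit ** Y % Y % Y
lit <> lit ** Z % Y % Y
lit <> lit ** lit % Y % Y
lit <> lit ** lit % Z % Y
lit <> lit ** lit % lit % Y
lit <> lit ** lit % lit % Z
lit <> lit ** lit % lit % lit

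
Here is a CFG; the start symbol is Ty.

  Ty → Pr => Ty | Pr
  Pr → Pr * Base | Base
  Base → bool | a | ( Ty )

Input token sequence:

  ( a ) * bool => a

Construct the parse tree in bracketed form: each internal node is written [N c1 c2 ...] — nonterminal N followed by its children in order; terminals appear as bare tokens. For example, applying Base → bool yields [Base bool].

Ty
Pr => Ty
Pr * Base => Ty
Base * Base => Ty
( Ty ) * Base => Ty
( Pr ) * Base => Ty
( Base ) * Base => Ty
( a ) * Base => Ty
( a ) * bool => Ty
( a ) * bool => Pr
( a ) * bool => Base
( a ) * bool => a

[Ty [Pr [Pr [Base ( [Ty [Pr [Base a]]] )]] * [Base bool]] => [Ty [Pr [Base a]]]]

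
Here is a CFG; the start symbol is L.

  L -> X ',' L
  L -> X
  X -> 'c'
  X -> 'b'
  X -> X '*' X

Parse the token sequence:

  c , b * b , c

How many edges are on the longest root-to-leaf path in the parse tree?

4

[L [X c] , [L [X [X b] * [X b]] , [L [X c]]]]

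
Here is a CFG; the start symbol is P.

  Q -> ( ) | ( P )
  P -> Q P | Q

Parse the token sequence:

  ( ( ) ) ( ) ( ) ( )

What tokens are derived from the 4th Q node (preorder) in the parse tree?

( )

[P [Q ( [P [Q ( )]] )] [P [Q ( )] [P [Q ( )] [P [Q ( )]]]]]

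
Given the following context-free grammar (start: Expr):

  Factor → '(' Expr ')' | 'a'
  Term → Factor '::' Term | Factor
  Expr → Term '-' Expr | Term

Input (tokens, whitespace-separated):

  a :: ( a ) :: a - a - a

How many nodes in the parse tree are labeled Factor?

[Expr [Term [Factor a] :: [Term [Factor ( [Expr [Term [Factor a]]] )] :: [Term [Factor a]]]] - [Expr [Term [Factor a]] - [Expr [Term [Factor a]]]]]

6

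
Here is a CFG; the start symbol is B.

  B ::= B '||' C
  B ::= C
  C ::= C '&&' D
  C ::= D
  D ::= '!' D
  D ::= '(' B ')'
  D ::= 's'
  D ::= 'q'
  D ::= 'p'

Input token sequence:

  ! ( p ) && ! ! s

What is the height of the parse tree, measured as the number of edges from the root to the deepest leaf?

[B [C [C [D ! [D ( [B [C [D p]]] )]]] && [D ! [D ! [D s]]]]]

8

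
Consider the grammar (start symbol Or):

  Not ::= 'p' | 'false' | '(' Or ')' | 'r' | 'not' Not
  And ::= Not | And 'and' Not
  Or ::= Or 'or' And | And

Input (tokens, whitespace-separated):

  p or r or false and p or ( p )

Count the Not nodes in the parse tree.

[Or [Or [Or [Or [And [Not p]]] or [And [Not r]]] or [And [And [Not false]] and [Not p]]] or [And [Not ( [Or [And [Not p]]] )]]]

6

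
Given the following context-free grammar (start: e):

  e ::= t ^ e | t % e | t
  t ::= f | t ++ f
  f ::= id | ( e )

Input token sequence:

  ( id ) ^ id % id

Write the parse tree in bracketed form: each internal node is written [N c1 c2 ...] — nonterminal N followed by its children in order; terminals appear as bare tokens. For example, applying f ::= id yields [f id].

[e [t [f ( [e [t [f id]]] )]] ^ [e [t [f id]] % [e [t [f id]]]]]

e
t ^ e
f ^ e
( e ) ^ e
( t ) ^ e
( f ) ^ e
( id ) ^ e
( id ) ^ t % e
( id ) ^ f % e
( id ) ^ id % e
( id ) ^ id % t
( id ) ^ id % f
( id ) ^ id % id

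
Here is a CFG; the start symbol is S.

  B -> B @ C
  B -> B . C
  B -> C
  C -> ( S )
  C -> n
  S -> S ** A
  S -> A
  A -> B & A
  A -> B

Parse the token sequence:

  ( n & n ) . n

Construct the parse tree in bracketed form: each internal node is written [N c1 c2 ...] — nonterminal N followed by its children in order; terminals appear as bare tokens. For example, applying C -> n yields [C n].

S
A
B
B . C
C . C
( S ) . C
( A ) . C
( B & A ) . C
( C & A ) . C
( n & A ) . C
( n & B ) . C
( n & C ) . C
( n & n ) . C
( n & n ) . n

[S [A [B [B [C ( [S [A [B [C n]] & [A [B [C n]]]]] )]] . [C n]]]]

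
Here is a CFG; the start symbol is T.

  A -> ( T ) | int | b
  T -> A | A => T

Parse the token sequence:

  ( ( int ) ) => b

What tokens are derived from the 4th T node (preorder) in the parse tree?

[T [A ( [T [A ( [T [A int]] )]] )] => [T [A b]]]

b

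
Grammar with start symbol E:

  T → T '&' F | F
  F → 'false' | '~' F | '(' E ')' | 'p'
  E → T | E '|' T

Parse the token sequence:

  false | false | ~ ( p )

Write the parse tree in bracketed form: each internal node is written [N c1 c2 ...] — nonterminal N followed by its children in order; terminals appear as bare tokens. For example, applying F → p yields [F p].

E
E | T
E | T | T
T | T | T
F | T | T
false | T | T
false | F | T
false | false | T
false | false | F
false | false | ~ F
false | false | ~ ( E )
false | false | ~ ( T )
false | false | ~ ( F )
false | false | ~ ( p )

[E [E [E [T [F false]]] | [T [F false]]] | [T [F ~ [F ( [E [T [F p]]] )]]]]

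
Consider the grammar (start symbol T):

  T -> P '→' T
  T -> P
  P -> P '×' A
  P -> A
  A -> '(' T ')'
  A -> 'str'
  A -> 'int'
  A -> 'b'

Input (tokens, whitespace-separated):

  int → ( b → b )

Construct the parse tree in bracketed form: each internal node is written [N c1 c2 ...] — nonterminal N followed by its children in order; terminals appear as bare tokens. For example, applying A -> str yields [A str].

T
P → T
A → T
int → T
int → P
int → A
int → ( T )
int → ( P → T )
int → ( A → T )
int → ( b → T )
int → ( b → P )
int → ( b → A )
int → ( b → b )

[T [P [A int]] → [T [P [A ( [T [P [A b]] → [T [P [A b]]]] )]]]]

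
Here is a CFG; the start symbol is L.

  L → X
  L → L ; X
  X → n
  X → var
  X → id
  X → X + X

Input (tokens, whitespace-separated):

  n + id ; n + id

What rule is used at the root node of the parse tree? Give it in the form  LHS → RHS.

[L [L [X [X n] + [X id]]] ; [X [X n] + [X id]]]

L → L ; X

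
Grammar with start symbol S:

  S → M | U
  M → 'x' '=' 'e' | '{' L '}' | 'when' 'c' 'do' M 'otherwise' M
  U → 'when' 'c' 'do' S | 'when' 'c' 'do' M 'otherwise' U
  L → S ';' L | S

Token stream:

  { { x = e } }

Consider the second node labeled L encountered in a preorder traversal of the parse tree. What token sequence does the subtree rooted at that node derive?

x = e

[S [M { [L [S [M { [L [S [M x = e]]] }]]] }]]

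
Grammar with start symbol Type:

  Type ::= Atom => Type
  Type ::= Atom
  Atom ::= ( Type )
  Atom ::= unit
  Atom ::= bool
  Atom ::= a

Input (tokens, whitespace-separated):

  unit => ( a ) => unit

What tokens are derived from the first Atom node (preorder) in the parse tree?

unit

[Type [Atom unit] => [Type [Atom ( [Type [Atom a]] )] => [Type [Atom unit]]]]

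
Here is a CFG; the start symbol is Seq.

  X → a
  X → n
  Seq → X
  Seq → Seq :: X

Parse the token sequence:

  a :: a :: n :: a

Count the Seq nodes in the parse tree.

[Seq [Seq [Seq [Seq [X a]] :: [X a]] :: [X n]] :: [X a]]

4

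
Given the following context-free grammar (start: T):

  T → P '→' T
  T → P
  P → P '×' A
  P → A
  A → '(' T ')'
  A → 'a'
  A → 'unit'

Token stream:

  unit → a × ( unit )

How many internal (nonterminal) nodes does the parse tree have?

[T [P [A unit]] → [T [P [P [A a]] × [A ( [T [P [A unit]]] )]]]]

11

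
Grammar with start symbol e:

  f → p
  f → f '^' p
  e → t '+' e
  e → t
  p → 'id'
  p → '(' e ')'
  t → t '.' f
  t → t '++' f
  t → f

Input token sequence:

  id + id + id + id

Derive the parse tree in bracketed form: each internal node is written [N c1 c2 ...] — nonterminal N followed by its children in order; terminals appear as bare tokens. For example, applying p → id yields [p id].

[e [t [f [p id]]] + [e [t [f [p id]]] + [e [t [f [p id]]] + [e [t [f [p id]]]]]]]

e
t + e
f + e
p + e
id + e
id + t + e
id + f + e
id + p + e
id + id + e
id + id + t + e
id + id + f + e
id + id + p + e
id + id + id + e
id + id + id + t
id + id + id + f
id + id + id + p
id + id + id + id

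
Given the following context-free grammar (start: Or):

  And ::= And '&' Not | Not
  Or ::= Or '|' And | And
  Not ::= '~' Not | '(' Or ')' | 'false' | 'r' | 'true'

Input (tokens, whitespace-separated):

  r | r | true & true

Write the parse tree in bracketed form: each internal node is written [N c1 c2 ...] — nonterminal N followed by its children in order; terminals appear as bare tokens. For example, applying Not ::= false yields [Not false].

[Or [Or [Or [And [Not r]]] | [And [Not r]]] | [And [And [Not true]] & [Not true]]]

Or
Or | And
Or | And | And
And | And | And
Not | And | And
r | And | And
r | Not | And
r | r | And
r | r | And & Not
r | r | Not & Not
r | r | true & Not
r | r | true & true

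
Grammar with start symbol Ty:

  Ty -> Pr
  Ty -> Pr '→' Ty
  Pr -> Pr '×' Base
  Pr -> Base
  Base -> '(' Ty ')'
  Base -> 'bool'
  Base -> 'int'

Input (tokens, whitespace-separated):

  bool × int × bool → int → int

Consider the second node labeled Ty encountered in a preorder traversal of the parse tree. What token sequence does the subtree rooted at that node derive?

[Ty [Pr [Pr [Pr [Base bool]] × [Base int]] × [Base bool]] → [Ty [Pr [Base int]] → [Ty [Pr [Base int]]]]]

int → int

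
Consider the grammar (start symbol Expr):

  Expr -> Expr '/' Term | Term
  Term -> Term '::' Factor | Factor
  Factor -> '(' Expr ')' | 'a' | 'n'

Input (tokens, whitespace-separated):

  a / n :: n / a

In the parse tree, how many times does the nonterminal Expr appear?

3

[Expr [Expr [Expr [Term [Factor a]]] / [Term [Term [Factor n]] :: [Factor n]]] / [Term [Factor a]]]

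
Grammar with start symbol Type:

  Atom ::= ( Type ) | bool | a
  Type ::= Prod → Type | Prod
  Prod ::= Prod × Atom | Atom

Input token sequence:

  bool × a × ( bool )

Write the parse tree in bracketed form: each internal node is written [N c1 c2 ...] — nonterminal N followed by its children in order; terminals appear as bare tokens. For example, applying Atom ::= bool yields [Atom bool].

[Type [Prod [Prod [Prod [Atom bool]] × [Atom a]] × [Atom ( [Type [Prod [Atom bool]]] )]]]

Type
Prod
Prod × Atom
Prod × Atom × Atom
Atom × Atom × Atom
bool × Atom × Atom
bool × a × Atom
bool × a × ( Type )
bool × a × ( Prod )
bool × a × ( Atom )
bool × a × ( bool )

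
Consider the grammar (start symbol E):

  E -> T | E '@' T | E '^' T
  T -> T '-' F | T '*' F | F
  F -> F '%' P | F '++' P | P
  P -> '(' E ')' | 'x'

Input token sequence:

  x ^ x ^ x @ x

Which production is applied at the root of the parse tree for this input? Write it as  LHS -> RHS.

[E [E [E [E [T [F [P x]]]] ^ [T [F [P x]]]] ^ [T [F [P x]]]] @ [T [F [P x]]]]

E -> E '@' T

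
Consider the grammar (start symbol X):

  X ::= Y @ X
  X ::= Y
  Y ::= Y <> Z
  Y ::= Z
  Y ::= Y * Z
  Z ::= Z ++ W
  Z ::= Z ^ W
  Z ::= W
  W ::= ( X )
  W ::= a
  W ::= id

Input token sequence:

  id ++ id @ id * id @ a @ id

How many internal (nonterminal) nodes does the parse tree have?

21

[X [Y [Z [Z [W id]] ++ [W id]]] @ [X [Y [Y [Z [W id]]] * [Z [W id]]] @ [X [Y [Z [W a]]] @ [X [Y [Z [W id]]]]]]]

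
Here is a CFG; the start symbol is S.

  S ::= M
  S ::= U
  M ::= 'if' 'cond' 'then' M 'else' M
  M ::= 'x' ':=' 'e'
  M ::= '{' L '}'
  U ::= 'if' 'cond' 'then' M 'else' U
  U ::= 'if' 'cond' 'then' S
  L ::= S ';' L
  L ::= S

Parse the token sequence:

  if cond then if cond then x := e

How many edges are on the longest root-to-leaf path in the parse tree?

[S [U if cond then [S [U if cond then [S [M x := e]]]]]]

6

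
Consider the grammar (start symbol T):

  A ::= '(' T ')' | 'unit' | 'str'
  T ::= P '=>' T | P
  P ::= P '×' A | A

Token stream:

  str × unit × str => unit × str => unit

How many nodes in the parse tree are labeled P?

[T [P [P [P [A str]] × [A unit]] × [A str]] => [T [P [P [A unit]] × [A str]] => [T [P [A unit]]]]]

6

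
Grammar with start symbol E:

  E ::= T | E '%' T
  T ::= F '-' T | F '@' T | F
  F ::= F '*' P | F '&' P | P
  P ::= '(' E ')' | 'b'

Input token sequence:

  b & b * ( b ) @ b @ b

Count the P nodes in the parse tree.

6

[E [T [F [F [F [P b]] & [P b]] * [P ( [E [T [F [P b]]]] )]] @ [T [F [P b]] @ [T [F [P b]]]]]]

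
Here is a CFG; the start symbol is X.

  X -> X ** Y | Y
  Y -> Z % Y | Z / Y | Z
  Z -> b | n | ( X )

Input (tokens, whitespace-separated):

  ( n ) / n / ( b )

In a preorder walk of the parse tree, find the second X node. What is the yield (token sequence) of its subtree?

[X [Y [Z ( [X [Y [Z n]]] )] / [Y [Z n] / [Y [Z ( [X [Y [Z b]]] )]]]]]

n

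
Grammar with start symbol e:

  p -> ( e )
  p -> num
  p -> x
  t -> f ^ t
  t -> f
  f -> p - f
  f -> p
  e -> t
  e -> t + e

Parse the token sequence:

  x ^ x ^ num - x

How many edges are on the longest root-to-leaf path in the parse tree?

[e [t [f [p x]] ^ [t [f [p x]] ^ [t [f [p num] - [f [p x]]]]]]]

7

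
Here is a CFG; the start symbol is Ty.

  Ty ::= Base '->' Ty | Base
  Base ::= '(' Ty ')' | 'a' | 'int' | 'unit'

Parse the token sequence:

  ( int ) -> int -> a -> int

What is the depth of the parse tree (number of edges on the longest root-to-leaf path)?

5

[Ty [Base ( [Ty [Base int]] )] -> [Ty [Base int] -> [Ty [Base a] -> [Ty [Base int]]]]]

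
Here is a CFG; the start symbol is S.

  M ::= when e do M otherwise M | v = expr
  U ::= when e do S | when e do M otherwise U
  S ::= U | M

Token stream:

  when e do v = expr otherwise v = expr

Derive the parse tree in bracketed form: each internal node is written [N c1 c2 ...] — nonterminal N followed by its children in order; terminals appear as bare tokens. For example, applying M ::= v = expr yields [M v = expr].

[S [M when e do [M v = expr] otherwise [M v = expr]]]

S
M
when e do M otherwise M
when e do v = expr otherwise M
when e do v = expr otherwise v = expr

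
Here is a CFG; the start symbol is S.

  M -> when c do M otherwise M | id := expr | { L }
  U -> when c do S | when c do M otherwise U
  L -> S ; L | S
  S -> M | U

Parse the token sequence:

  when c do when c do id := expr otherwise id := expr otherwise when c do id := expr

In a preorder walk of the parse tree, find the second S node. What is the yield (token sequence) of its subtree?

id := expr

[S [U when c do [M when c do [M id := expr] otherwise [M id := expr]] otherwise [U when c do [S [M id := expr]]]]]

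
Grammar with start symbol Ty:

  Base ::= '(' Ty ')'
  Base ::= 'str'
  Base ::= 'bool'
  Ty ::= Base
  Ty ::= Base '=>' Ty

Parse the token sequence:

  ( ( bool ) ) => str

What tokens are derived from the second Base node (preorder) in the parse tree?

( bool )

[Ty [Base ( [Ty [Base ( [Ty [Base bool]] )]] )] => [Ty [Base str]]]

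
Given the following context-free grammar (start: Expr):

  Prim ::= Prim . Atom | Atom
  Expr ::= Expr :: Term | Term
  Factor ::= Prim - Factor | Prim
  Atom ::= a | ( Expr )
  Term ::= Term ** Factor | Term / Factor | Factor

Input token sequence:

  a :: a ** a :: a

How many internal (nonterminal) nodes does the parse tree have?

[Expr [Expr [Expr [Term [Factor [Prim [Atom a]]]]] :: [Term [Term [Factor [Prim [Atom a]]]] ** [Factor [Prim [Atom a]]]]] :: [Term [Factor [Prim [Atom a]]]]]

19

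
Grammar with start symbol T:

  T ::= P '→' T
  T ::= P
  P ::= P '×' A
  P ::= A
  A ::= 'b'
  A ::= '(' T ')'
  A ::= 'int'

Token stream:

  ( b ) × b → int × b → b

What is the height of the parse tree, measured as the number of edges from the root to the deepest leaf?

[T [P [P [A ( [T [P [A b]]] )]] × [A b]] → [T [P [P [A int]] × [A b]] → [T [P [A b]]]]]

7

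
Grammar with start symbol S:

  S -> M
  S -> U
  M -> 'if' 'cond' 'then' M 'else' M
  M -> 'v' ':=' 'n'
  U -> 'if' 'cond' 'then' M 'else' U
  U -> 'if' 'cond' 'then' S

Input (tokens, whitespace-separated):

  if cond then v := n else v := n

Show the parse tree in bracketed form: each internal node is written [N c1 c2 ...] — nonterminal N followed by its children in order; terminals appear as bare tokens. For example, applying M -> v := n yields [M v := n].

S
M
if cond then M else M
if cond then v := n else M
if cond then v := n else v := n

[S [M if cond then [M v := n] else [M v := n]]]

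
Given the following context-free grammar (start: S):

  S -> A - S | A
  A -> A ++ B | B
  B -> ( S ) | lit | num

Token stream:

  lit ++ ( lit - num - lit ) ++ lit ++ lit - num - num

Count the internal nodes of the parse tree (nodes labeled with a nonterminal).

24

[S [A [A [A [A [B lit]] ++ [B ( [S [A [B lit]] - [S [A [B num]] - [S [A [B lit]]]]] )]] ++ [B lit]] ++ [B lit]] - [S [A [B num]] - [S [A [B num]]]]]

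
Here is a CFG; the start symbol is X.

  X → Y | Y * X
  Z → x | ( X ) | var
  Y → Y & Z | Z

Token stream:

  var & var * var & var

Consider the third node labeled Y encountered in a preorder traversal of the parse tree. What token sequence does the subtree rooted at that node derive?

var & var

[X [Y [Y [Z var]] & [Z var]] * [X [Y [Y [Z var]] & [Z var]]]]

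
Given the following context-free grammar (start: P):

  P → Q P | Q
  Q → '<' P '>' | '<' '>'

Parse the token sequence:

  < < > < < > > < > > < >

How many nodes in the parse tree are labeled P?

6

[P [Q < [P [Q < >] [P [Q < [P [Q < >]] >] [P [Q < >]]]] >] [P [Q < >]]]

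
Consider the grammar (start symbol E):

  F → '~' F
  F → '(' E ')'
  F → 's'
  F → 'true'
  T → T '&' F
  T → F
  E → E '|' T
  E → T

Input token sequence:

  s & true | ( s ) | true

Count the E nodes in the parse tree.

[E [E [E [T [T [F s]] & [F true]]] | [T [F ( [E [T [F s]]] )]]] | [T [F true]]]

4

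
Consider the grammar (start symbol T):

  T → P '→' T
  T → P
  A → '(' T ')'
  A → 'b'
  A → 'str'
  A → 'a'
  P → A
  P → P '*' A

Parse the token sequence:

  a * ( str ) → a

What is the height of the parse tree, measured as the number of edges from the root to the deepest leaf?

[T [P [P [A a]] * [A ( [T [P [A str]]] )]] → [T [P [A a]]]]

6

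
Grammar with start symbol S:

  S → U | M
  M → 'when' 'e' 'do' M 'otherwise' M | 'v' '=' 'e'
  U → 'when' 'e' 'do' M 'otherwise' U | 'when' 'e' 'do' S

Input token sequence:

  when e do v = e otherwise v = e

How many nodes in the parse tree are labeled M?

3

[S [M when e do [M v = e] otherwise [M v = e]]]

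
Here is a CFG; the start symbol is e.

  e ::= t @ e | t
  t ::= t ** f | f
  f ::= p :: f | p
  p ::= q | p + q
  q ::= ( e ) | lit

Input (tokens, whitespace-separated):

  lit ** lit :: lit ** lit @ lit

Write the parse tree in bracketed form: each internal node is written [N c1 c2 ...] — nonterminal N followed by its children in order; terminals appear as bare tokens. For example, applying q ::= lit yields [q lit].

e
t @ e
t ** f @ e
t ** f ** f @ e
f ** f ** f @ e
p ** f ** f @ e
q ** f ** f @ e
lit ** f ** f @ e
lit ** p :: f ** f @ e
lit ** q :: f ** f @ e
lit ** lit :: f ** f @ e
lit ** lit :: p ** f @ e
lit ** lit :: q ** f @ e
lit ** lit :: lit ** f @ e
lit ** lit :: lit ** p @ e
lit ** lit :: lit ** q @ e
lit ** lit :: lit ** lit @ e
lit ** lit :: lit ** lit @ t
lit ** lit :: lit ** lit @ f
lit ** lit :: lit ** lit @ p
lit ** lit :: lit ** lit @ q
lit ** lit :: lit ** lit @ lit

[e [t [t [t [f [p [q lit]]]] ** [f [p [q lit]] :: [f [p [q lit]]]]] ** [f [p [q lit]]]] @ [e [t [f [p [q lit]]]]]]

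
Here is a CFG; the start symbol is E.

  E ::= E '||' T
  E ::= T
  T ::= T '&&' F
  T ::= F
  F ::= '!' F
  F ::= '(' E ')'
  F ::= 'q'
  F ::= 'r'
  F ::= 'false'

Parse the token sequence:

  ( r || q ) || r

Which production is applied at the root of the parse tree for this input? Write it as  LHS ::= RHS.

E ::= E '||' T

[E [E [T [F ( [E [E [T [F r]]] || [T [F q]]] )]]] || [T [F r]]]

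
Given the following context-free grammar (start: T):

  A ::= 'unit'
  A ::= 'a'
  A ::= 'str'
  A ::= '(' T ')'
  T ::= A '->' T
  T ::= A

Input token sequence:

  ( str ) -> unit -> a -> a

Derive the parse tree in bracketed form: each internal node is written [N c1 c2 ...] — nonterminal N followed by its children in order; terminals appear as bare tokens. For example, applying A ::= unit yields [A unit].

T
A -> T
( T ) -> T
( A ) -> T
( str ) -> T
( str ) -> A -> T
( str ) -> unit -> T
( str ) -> unit -> A -> T
( str ) -> unit -> a -> T
( str ) -> unit -> a -> A
( str ) -> unit -> a -> a

[T [A ( [T [A str]] )] -> [T [A unit] -> [T [A a] -> [T [A a]]]]]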